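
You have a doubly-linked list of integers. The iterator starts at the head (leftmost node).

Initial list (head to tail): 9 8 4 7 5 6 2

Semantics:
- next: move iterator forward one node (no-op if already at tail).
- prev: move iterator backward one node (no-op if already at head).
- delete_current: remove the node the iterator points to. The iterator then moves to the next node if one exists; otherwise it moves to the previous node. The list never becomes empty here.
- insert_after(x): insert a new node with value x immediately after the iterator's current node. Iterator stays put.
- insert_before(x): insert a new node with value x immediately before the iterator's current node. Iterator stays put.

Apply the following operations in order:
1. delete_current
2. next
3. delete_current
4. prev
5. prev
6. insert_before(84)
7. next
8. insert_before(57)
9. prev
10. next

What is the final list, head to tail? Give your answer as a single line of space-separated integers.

Answer: 84 8 57 7 5 6 2

Derivation:
After 1 (delete_current): list=[8, 4, 7, 5, 6, 2] cursor@8
After 2 (next): list=[8, 4, 7, 5, 6, 2] cursor@4
After 3 (delete_current): list=[8, 7, 5, 6, 2] cursor@7
After 4 (prev): list=[8, 7, 5, 6, 2] cursor@8
After 5 (prev): list=[8, 7, 5, 6, 2] cursor@8
After 6 (insert_before(84)): list=[84, 8, 7, 5, 6, 2] cursor@8
After 7 (next): list=[84, 8, 7, 5, 6, 2] cursor@7
After 8 (insert_before(57)): list=[84, 8, 57, 7, 5, 6, 2] cursor@7
After 9 (prev): list=[84, 8, 57, 7, 5, 6, 2] cursor@57
After 10 (next): list=[84, 8, 57, 7, 5, 6, 2] cursor@7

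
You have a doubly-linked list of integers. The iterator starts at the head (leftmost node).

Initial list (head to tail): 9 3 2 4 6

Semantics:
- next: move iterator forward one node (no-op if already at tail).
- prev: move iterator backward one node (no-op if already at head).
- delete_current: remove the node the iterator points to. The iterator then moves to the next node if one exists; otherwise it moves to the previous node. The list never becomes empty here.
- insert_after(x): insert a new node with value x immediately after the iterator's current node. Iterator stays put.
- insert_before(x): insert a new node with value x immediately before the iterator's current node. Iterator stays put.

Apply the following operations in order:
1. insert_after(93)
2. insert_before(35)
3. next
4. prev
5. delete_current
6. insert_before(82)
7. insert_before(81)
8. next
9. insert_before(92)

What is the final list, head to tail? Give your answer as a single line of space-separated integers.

After 1 (insert_after(93)): list=[9, 93, 3, 2, 4, 6] cursor@9
After 2 (insert_before(35)): list=[35, 9, 93, 3, 2, 4, 6] cursor@9
After 3 (next): list=[35, 9, 93, 3, 2, 4, 6] cursor@93
After 4 (prev): list=[35, 9, 93, 3, 2, 4, 6] cursor@9
After 5 (delete_current): list=[35, 93, 3, 2, 4, 6] cursor@93
After 6 (insert_before(82)): list=[35, 82, 93, 3, 2, 4, 6] cursor@93
After 7 (insert_before(81)): list=[35, 82, 81, 93, 3, 2, 4, 6] cursor@93
After 8 (next): list=[35, 82, 81, 93, 3, 2, 4, 6] cursor@3
After 9 (insert_before(92)): list=[35, 82, 81, 93, 92, 3, 2, 4, 6] cursor@3

Answer: 35 82 81 93 92 3 2 4 6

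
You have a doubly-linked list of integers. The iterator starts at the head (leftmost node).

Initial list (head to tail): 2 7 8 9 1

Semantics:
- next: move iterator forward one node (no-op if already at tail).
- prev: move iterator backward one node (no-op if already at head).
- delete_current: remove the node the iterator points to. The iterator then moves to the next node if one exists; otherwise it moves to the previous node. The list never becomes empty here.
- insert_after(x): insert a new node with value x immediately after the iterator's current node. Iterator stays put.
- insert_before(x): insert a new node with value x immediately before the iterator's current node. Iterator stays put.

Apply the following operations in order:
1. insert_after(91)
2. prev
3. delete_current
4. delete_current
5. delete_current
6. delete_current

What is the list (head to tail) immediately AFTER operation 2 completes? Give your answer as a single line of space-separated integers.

Answer: 2 91 7 8 9 1

Derivation:
After 1 (insert_after(91)): list=[2, 91, 7, 8, 9, 1] cursor@2
After 2 (prev): list=[2, 91, 7, 8, 9, 1] cursor@2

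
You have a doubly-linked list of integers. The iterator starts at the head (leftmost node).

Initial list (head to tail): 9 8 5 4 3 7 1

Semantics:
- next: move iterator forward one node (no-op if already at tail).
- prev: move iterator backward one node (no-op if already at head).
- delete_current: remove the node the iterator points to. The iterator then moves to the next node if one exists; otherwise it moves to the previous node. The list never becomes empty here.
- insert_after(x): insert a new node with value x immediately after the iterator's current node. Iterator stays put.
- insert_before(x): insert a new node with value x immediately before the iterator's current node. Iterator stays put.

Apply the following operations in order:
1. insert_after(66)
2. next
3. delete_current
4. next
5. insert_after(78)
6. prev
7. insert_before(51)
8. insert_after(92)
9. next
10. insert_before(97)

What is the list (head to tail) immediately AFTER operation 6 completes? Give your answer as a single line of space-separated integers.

After 1 (insert_after(66)): list=[9, 66, 8, 5, 4, 3, 7, 1] cursor@9
After 2 (next): list=[9, 66, 8, 5, 4, 3, 7, 1] cursor@66
After 3 (delete_current): list=[9, 8, 5, 4, 3, 7, 1] cursor@8
After 4 (next): list=[9, 8, 5, 4, 3, 7, 1] cursor@5
After 5 (insert_after(78)): list=[9, 8, 5, 78, 4, 3, 7, 1] cursor@5
After 6 (prev): list=[9, 8, 5, 78, 4, 3, 7, 1] cursor@8

Answer: 9 8 5 78 4 3 7 1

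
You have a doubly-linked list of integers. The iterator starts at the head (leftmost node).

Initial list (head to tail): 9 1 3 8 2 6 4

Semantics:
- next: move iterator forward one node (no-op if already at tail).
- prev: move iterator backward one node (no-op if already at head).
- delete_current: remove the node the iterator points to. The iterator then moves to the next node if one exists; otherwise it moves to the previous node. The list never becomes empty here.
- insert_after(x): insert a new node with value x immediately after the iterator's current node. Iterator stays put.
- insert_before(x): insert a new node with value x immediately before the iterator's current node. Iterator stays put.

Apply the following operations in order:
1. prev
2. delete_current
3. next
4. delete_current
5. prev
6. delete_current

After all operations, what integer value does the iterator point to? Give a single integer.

After 1 (prev): list=[9, 1, 3, 8, 2, 6, 4] cursor@9
After 2 (delete_current): list=[1, 3, 8, 2, 6, 4] cursor@1
After 3 (next): list=[1, 3, 8, 2, 6, 4] cursor@3
After 4 (delete_current): list=[1, 8, 2, 6, 4] cursor@8
After 5 (prev): list=[1, 8, 2, 6, 4] cursor@1
After 6 (delete_current): list=[8, 2, 6, 4] cursor@8

Answer: 8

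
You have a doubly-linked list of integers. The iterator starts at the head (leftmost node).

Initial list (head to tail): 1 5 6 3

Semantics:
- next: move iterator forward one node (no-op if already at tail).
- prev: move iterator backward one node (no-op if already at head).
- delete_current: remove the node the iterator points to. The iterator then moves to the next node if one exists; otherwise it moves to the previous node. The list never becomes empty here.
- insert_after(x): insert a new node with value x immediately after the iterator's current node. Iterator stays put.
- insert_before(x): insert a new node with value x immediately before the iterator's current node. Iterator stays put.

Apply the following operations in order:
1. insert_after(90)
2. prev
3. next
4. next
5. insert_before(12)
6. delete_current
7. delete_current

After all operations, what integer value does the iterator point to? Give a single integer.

Answer: 3

Derivation:
After 1 (insert_after(90)): list=[1, 90, 5, 6, 3] cursor@1
After 2 (prev): list=[1, 90, 5, 6, 3] cursor@1
After 3 (next): list=[1, 90, 5, 6, 3] cursor@90
After 4 (next): list=[1, 90, 5, 6, 3] cursor@5
After 5 (insert_before(12)): list=[1, 90, 12, 5, 6, 3] cursor@5
After 6 (delete_current): list=[1, 90, 12, 6, 3] cursor@6
After 7 (delete_current): list=[1, 90, 12, 3] cursor@3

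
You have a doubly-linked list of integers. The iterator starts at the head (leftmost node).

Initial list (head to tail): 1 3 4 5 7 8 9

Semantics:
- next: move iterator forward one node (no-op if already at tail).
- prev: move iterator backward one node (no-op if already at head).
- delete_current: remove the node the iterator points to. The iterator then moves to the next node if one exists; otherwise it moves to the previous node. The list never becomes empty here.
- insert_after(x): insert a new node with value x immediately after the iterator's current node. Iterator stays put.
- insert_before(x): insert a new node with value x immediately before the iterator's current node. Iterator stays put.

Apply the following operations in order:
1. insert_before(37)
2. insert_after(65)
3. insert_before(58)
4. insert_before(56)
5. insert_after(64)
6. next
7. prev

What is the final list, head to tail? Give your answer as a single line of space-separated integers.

Answer: 37 58 56 1 64 65 3 4 5 7 8 9

Derivation:
After 1 (insert_before(37)): list=[37, 1, 3, 4, 5, 7, 8, 9] cursor@1
After 2 (insert_after(65)): list=[37, 1, 65, 3, 4, 5, 7, 8, 9] cursor@1
After 3 (insert_before(58)): list=[37, 58, 1, 65, 3, 4, 5, 7, 8, 9] cursor@1
After 4 (insert_before(56)): list=[37, 58, 56, 1, 65, 3, 4, 5, 7, 8, 9] cursor@1
After 5 (insert_after(64)): list=[37, 58, 56, 1, 64, 65, 3, 4, 5, 7, 8, 9] cursor@1
After 6 (next): list=[37, 58, 56, 1, 64, 65, 3, 4, 5, 7, 8, 9] cursor@64
After 7 (prev): list=[37, 58, 56, 1, 64, 65, 3, 4, 5, 7, 8, 9] cursor@1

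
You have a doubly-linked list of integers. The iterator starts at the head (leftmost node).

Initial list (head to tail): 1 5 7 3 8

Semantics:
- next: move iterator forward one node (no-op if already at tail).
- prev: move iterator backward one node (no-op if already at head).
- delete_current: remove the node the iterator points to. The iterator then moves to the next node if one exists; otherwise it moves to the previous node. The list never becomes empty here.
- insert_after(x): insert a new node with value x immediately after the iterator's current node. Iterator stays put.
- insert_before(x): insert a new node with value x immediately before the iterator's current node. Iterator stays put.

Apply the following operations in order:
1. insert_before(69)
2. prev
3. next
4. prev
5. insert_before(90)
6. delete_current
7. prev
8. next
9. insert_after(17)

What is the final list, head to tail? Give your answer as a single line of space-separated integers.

Answer: 90 1 17 5 7 3 8

Derivation:
After 1 (insert_before(69)): list=[69, 1, 5, 7, 3, 8] cursor@1
After 2 (prev): list=[69, 1, 5, 7, 3, 8] cursor@69
After 3 (next): list=[69, 1, 5, 7, 3, 8] cursor@1
After 4 (prev): list=[69, 1, 5, 7, 3, 8] cursor@69
After 5 (insert_before(90)): list=[90, 69, 1, 5, 7, 3, 8] cursor@69
After 6 (delete_current): list=[90, 1, 5, 7, 3, 8] cursor@1
After 7 (prev): list=[90, 1, 5, 7, 3, 8] cursor@90
After 8 (next): list=[90, 1, 5, 7, 3, 8] cursor@1
After 9 (insert_after(17)): list=[90, 1, 17, 5, 7, 3, 8] cursor@1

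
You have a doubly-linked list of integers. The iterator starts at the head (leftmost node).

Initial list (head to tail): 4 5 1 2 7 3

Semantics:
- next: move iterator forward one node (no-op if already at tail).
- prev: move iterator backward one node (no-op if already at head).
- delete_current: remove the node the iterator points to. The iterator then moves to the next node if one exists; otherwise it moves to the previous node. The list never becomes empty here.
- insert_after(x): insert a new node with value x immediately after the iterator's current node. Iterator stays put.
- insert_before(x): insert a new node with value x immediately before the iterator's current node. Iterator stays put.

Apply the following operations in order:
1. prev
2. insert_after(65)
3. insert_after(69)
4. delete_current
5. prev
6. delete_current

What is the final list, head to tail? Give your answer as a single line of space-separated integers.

Answer: 65 5 1 2 7 3

Derivation:
After 1 (prev): list=[4, 5, 1, 2, 7, 3] cursor@4
After 2 (insert_after(65)): list=[4, 65, 5, 1, 2, 7, 3] cursor@4
After 3 (insert_after(69)): list=[4, 69, 65, 5, 1, 2, 7, 3] cursor@4
After 4 (delete_current): list=[69, 65, 5, 1, 2, 7, 3] cursor@69
After 5 (prev): list=[69, 65, 5, 1, 2, 7, 3] cursor@69
After 6 (delete_current): list=[65, 5, 1, 2, 7, 3] cursor@65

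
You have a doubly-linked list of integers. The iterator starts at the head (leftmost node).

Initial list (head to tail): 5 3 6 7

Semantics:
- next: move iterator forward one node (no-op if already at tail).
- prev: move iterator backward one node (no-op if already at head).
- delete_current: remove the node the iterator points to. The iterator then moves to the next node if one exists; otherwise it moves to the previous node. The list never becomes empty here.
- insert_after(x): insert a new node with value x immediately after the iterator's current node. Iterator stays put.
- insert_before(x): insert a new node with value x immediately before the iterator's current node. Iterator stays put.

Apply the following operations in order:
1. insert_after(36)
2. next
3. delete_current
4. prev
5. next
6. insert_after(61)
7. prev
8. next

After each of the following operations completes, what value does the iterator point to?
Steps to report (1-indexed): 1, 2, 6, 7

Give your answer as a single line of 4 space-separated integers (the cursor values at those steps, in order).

Answer: 5 36 3 5

Derivation:
After 1 (insert_after(36)): list=[5, 36, 3, 6, 7] cursor@5
After 2 (next): list=[5, 36, 3, 6, 7] cursor@36
After 3 (delete_current): list=[5, 3, 6, 7] cursor@3
After 4 (prev): list=[5, 3, 6, 7] cursor@5
After 5 (next): list=[5, 3, 6, 7] cursor@3
After 6 (insert_after(61)): list=[5, 3, 61, 6, 7] cursor@3
After 7 (prev): list=[5, 3, 61, 6, 7] cursor@5
After 8 (next): list=[5, 3, 61, 6, 7] cursor@3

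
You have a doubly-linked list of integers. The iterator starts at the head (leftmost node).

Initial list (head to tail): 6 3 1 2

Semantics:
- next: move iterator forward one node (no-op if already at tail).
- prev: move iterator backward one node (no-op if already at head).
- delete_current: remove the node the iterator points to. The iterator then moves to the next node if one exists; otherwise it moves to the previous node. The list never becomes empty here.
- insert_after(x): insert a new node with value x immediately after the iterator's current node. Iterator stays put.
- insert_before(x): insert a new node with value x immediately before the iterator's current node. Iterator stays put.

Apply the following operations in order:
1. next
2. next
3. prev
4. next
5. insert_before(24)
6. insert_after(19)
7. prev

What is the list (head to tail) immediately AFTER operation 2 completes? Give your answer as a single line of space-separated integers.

Answer: 6 3 1 2

Derivation:
After 1 (next): list=[6, 3, 1, 2] cursor@3
After 2 (next): list=[6, 3, 1, 2] cursor@1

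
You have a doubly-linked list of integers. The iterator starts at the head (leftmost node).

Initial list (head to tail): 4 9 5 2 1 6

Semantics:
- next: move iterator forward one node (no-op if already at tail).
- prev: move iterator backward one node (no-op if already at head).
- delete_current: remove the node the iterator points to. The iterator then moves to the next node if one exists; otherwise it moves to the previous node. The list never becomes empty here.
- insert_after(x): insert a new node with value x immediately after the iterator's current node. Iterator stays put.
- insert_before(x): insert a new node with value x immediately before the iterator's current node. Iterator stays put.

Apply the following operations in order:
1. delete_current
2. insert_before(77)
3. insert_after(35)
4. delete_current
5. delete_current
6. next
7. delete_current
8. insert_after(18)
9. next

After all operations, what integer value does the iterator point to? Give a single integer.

After 1 (delete_current): list=[9, 5, 2, 1, 6] cursor@9
After 2 (insert_before(77)): list=[77, 9, 5, 2, 1, 6] cursor@9
After 3 (insert_after(35)): list=[77, 9, 35, 5, 2, 1, 6] cursor@9
After 4 (delete_current): list=[77, 35, 5, 2, 1, 6] cursor@35
After 5 (delete_current): list=[77, 5, 2, 1, 6] cursor@5
After 6 (next): list=[77, 5, 2, 1, 6] cursor@2
After 7 (delete_current): list=[77, 5, 1, 6] cursor@1
After 8 (insert_after(18)): list=[77, 5, 1, 18, 6] cursor@1
After 9 (next): list=[77, 5, 1, 18, 6] cursor@18

Answer: 18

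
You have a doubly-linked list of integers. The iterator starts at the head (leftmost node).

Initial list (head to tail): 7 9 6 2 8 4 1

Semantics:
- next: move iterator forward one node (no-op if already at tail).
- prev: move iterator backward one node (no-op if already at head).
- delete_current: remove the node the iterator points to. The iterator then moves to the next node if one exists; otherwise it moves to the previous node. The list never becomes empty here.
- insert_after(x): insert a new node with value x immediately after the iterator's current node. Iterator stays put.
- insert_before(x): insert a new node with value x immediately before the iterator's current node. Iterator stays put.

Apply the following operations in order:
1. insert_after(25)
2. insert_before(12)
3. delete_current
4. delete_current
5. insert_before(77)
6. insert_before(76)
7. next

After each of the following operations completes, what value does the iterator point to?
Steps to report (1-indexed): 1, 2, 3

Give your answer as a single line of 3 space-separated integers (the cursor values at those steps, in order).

Answer: 7 7 25

Derivation:
After 1 (insert_after(25)): list=[7, 25, 9, 6, 2, 8, 4, 1] cursor@7
After 2 (insert_before(12)): list=[12, 7, 25, 9, 6, 2, 8, 4, 1] cursor@7
After 3 (delete_current): list=[12, 25, 9, 6, 2, 8, 4, 1] cursor@25
After 4 (delete_current): list=[12, 9, 6, 2, 8, 4, 1] cursor@9
After 5 (insert_before(77)): list=[12, 77, 9, 6, 2, 8, 4, 1] cursor@9
After 6 (insert_before(76)): list=[12, 77, 76, 9, 6, 2, 8, 4, 1] cursor@9
After 7 (next): list=[12, 77, 76, 9, 6, 2, 8, 4, 1] cursor@6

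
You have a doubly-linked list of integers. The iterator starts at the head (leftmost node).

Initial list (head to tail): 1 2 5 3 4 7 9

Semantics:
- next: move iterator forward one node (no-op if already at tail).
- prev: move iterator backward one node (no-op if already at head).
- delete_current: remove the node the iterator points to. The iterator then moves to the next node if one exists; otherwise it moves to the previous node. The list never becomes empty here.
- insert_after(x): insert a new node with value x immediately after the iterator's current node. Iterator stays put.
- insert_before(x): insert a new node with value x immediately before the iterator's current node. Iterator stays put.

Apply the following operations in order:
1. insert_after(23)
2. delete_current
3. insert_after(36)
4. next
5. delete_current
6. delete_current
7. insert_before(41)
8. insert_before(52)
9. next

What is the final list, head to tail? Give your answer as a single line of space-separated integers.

After 1 (insert_after(23)): list=[1, 23, 2, 5, 3, 4, 7, 9] cursor@1
After 2 (delete_current): list=[23, 2, 5, 3, 4, 7, 9] cursor@23
After 3 (insert_after(36)): list=[23, 36, 2, 5, 3, 4, 7, 9] cursor@23
After 4 (next): list=[23, 36, 2, 5, 3, 4, 7, 9] cursor@36
After 5 (delete_current): list=[23, 2, 5, 3, 4, 7, 9] cursor@2
After 6 (delete_current): list=[23, 5, 3, 4, 7, 9] cursor@5
After 7 (insert_before(41)): list=[23, 41, 5, 3, 4, 7, 9] cursor@5
After 8 (insert_before(52)): list=[23, 41, 52, 5, 3, 4, 7, 9] cursor@5
After 9 (next): list=[23, 41, 52, 5, 3, 4, 7, 9] cursor@3

Answer: 23 41 52 5 3 4 7 9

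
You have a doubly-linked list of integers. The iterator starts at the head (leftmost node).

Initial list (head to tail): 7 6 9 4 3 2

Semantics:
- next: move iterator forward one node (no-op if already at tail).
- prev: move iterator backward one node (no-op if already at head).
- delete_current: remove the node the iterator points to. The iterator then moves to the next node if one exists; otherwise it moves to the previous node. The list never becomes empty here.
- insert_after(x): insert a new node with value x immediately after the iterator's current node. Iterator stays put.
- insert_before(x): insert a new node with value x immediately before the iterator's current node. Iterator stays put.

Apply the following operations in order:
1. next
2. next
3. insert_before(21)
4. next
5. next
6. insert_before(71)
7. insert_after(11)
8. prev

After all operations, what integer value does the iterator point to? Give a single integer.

After 1 (next): list=[7, 6, 9, 4, 3, 2] cursor@6
After 2 (next): list=[7, 6, 9, 4, 3, 2] cursor@9
After 3 (insert_before(21)): list=[7, 6, 21, 9, 4, 3, 2] cursor@9
After 4 (next): list=[7, 6, 21, 9, 4, 3, 2] cursor@4
After 5 (next): list=[7, 6, 21, 9, 4, 3, 2] cursor@3
After 6 (insert_before(71)): list=[7, 6, 21, 9, 4, 71, 3, 2] cursor@3
After 7 (insert_after(11)): list=[7, 6, 21, 9, 4, 71, 3, 11, 2] cursor@3
After 8 (prev): list=[7, 6, 21, 9, 4, 71, 3, 11, 2] cursor@71

Answer: 71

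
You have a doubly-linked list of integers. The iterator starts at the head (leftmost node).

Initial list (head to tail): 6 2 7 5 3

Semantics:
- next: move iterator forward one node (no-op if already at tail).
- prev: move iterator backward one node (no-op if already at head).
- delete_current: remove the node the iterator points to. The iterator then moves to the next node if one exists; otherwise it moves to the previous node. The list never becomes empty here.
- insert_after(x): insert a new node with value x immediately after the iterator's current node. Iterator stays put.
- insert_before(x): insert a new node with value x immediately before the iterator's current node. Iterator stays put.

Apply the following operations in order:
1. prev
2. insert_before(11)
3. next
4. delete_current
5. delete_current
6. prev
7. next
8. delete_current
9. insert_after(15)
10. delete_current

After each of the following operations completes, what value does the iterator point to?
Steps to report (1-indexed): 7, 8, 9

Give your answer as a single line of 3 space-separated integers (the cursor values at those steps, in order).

After 1 (prev): list=[6, 2, 7, 5, 3] cursor@6
After 2 (insert_before(11)): list=[11, 6, 2, 7, 5, 3] cursor@6
After 3 (next): list=[11, 6, 2, 7, 5, 3] cursor@2
After 4 (delete_current): list=[11, 6, 7, 5, 3] cursor@7
After 5 (delete_current): list=[11, 6, 5, 3] cursor@5
After 6 (prev): list=[11, 6, 5, 3] cursor@6
After 7 (next): list=[11, 6, 5, 3] cursor@5
After 8 (delete_current): list=[11, 6, 3] cursor@3
After 9 (insert_after(15)): list=[11, 6, 3, 15] cursor@3
After 10 (delete_current): list=[11, 6, 15] cursor@15

Answer: 5 3 3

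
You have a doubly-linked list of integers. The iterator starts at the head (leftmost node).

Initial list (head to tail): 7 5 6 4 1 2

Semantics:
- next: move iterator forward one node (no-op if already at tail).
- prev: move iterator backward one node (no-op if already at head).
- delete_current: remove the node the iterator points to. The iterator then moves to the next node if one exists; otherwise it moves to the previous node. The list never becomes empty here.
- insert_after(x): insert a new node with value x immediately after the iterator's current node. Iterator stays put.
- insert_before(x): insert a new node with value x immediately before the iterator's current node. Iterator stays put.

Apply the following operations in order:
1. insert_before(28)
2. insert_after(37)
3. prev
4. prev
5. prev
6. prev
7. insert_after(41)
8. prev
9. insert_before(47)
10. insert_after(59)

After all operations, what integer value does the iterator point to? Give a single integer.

After 1 (insert_before(28)): list=[28, 7, 5, 6, 4, 1, 2] cursor@7
After 2 (insert_after(37)): list=[28, 7, 37, 5, 6, 4, 1, 2] cursor@7
After 3 (prev): list=[28, 7, 37, 5, 6, 4, 1, 2] cursor@28
After 4 (prev): list=[28, 7, 37, 5, 6, 4, 1, 2] cursor@28
After 5 (prev): list=[28, 7, 37, 5, 6, 4, 1, 2] cursor@28
After 6 (prev): list=[28, 7, 37, 5, 6, 4, 1, 2] cursor@28
After 7 (insert_after(41)): list=[28, 41, 7, 37, 5, 6, 4, 1, 2] cursor@28
After 8 (prev): list=[28, 41, 7, 37, 5, 6, 4, 1, 2] cursor@28
After 9 (insert_before(47)): list=[47, 28, 41, 7, 37, 5, 6, 4, 1, 2] cursor@28
After 10 (insert_after(59)): list=[47, 28, 59, 41, 7, 37, 5, 6, 4, 1, 2] cursor@28

Answer: 28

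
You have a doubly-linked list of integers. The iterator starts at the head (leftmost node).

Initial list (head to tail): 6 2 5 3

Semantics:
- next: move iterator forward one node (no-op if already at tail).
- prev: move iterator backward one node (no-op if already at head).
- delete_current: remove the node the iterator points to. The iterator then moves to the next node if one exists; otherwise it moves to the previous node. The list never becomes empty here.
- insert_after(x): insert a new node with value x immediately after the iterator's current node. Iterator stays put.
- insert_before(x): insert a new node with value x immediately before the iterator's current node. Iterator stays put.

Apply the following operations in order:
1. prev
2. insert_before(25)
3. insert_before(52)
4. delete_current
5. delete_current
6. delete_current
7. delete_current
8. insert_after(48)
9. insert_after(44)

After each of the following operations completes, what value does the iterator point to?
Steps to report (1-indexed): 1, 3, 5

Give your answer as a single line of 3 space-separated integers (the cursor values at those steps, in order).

Answer: 6 6 5

Derivation:
After 1 (prev): list=[6, 2, 5, 3] cursor@6
After 2 (insert_before(25)): list=[25, 6, 2, 5, 3] cursor@6
After 3 (insert_before(52)): list=[25, 52, 6, 2, 5, 3] cursor@6
After 4 (delete_current): list=[25, 52, 2, 5, 3] cursor@2
After 5 (delete_current): list=[25, 52, 5, 3] cursor@5
After 6 (delete_current): list=[25, 52, 3] cursor@3
After 7 (delete_current): list=[25, 52] cursor@52
After 8 (insert_after(48)): list=[25, 52, 48] cursor@52
After 9 (insert_after(44)): list=[25, 52, 44, 48] cursor@52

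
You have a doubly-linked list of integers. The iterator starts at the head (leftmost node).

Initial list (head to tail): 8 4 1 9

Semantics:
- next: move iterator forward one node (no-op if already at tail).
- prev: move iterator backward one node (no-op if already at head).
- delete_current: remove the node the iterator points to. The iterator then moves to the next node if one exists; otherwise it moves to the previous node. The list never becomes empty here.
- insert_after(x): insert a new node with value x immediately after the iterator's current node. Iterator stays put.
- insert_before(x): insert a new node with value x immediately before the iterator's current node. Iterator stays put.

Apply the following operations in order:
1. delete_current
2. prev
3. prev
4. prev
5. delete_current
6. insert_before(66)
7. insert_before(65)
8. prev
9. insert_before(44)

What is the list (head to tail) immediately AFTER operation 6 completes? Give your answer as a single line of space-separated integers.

Answer: 66 1 9

Derivation:
After 1 (delete_current): list=[4, 1, 9] cursor@4
After 2 (prev): list=[4, 1, 9] cursor@4
After 3 (prev): list=[4, 1, 9] cursor@4
After 4 (prev): list=[4, 1, 9] cursor@4
After 5 (delete_current): list=[1, 9] cursor@1
After 6 (insert_before(66)): list=[66, 1, 9] cursor@1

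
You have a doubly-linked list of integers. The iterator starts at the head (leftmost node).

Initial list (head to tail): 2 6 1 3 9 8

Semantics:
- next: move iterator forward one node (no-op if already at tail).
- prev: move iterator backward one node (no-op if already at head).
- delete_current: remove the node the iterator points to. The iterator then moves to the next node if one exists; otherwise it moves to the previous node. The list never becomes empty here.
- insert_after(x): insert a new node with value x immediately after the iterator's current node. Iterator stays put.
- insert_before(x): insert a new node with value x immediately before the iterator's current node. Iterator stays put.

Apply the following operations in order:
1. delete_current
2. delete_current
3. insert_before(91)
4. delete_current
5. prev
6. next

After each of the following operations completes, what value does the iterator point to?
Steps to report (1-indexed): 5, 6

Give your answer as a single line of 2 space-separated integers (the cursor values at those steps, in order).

Answer: 91 3

Derivation:
After 1 (delete_current): list=[6, 1, 3, 9, 8] cursor@6
After 2 (delete_current): list=[1, 3, 9, 8] cursor@1
After 3 (insert_before(91)): list=[91, 1, 3, 9, 8] cursor@1
After 4 (delete_current): list=[91, 3, 9, 8] cursor@3
After 5 (prev): list=[91, 3, 9, 8] cursor@91
After 6 (next): list=[91, 3, 9, 8] cursor@3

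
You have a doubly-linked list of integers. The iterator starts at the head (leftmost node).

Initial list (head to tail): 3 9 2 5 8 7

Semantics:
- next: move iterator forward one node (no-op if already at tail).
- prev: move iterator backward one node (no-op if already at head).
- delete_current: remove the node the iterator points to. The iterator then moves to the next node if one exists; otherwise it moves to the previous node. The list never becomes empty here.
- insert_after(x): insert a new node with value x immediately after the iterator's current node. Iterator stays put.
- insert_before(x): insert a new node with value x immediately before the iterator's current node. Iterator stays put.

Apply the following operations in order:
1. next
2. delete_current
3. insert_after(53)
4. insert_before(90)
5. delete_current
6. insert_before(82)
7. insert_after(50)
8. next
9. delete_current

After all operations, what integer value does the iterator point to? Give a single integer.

After 1 (next): list=[3, 9, 2, 5, 8, 7] cursor@9
After 2 (delete_current): list=[3, 2, 5, 8, 7] cursor@2
After 3 (insert_after(53)): list=[3, 2, 53, 5, 8, 7] cursor@2
After 4 (insert_before(90)): list=[3, 90, 2, 53, 5, 8, 7] cursor@2
After 5 (delete_current): list=[3, 90, 53, 5, 8, 7] cursor@53
After 6 (insert_before(82)): list=[3, 90, 82, 53, 5, 8, 7] cursor@53
After 7 (insert_after(50)): list=[3, 90, 82, 53, 50, 5, 8, 7] cursor@53
After 8 (next): list=[3, 90, 82, 53, 50, 5, 8, 7] cursor@50
After 9 (delete_current): list=[3, 90, 82, 53, 5, 8, 7] cursor@5

Answer: 5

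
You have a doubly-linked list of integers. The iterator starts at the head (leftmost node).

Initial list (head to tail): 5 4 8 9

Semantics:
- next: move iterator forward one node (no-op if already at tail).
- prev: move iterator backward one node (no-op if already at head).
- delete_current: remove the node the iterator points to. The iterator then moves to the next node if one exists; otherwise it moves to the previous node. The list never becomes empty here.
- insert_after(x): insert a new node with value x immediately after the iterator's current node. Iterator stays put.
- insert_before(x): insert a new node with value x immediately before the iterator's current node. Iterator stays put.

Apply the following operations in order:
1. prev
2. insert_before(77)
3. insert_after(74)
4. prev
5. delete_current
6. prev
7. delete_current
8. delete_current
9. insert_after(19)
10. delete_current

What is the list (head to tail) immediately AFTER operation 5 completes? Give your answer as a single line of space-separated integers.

Answer: 5 74 4 8 9

Derivation:
After 1 (prev): list=[5, 4, 8, 9] cursor@5
After 2 (insert_before(77)): list=[77, 5, 4, 8, 9] cursor@5
After 3 (insert_after(74)): list=[77, 5, 74, 4, 8, 9] cursor@5
After 4 (prev): list=[77, 5, 74, 4, 8, 9] cursor@77
After 5 (delete_current): list=[5, 74, 4, 8, 9] cursor@5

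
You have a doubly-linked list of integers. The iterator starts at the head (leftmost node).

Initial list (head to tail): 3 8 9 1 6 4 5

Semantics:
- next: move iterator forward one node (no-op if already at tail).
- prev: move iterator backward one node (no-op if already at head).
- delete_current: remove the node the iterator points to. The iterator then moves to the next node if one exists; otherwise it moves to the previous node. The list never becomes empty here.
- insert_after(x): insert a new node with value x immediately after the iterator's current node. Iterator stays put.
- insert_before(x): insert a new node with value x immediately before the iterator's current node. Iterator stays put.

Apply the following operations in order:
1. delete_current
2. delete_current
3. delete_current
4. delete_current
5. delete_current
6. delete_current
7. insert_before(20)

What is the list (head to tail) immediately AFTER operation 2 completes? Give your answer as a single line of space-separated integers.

Answer: 9 1 6 4 5

Derivation:
After 1 (delete_current): list=[8, 9, 1, 6, 4, 5] cursor@8
After 2 (delete_current): list=[9, 1, 6, 4, 5] cursor@9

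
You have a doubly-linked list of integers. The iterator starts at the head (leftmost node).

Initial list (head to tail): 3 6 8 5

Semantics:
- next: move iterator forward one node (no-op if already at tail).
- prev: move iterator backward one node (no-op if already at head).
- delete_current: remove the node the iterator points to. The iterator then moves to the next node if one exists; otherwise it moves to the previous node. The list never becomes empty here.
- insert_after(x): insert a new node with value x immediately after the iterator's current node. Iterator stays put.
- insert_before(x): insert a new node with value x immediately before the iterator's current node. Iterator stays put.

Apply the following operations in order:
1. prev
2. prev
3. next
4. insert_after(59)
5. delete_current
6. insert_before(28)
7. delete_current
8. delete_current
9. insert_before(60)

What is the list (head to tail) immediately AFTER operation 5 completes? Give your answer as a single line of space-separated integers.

Answer: 3 59 8 5

Derivation:
After 1 (prev): list=[3, 6, 8, 5] cursor@3
After 2 (prev): list=[3, 6, 8, 5] cursor@3
After 3 (next): list=[3, 6, 8, 5] cursor@6
After 4 (insert_after(59)): list=[3, 6, 59, 8, 5] cursor@6
After 5 (delete_current): list=[3, 59, 8, 5] cursor@59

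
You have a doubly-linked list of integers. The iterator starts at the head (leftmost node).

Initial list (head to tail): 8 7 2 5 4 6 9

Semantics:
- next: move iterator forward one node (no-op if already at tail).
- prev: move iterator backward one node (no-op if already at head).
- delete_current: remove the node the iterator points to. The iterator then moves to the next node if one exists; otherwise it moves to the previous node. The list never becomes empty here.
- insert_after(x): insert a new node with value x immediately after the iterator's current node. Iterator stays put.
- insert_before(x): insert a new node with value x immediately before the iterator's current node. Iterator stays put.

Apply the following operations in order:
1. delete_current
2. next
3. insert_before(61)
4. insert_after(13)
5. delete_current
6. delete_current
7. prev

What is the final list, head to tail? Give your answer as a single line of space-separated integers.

Answer: 7 61 5 4 6 9

Derivation:
After 1 (delete_current): list=[7, 2, 5, 4, 6, 9] cursor@7
After 2 (next): list=[7, 2, 5, 4, 6, 9] cursor@2
After 3 (insert_before(61)): list=[7, 61, 2, 5, 4, 6, 9] cursor@2
After 4 (insert_after(13)): list=[7, 61, 2, 13, 5, 4, 6, 9] cursor@2
After 5 (delete_current): list=[7, 61, 13, 5, 4, 6, 9] cursor@13
After 6 (delete_current): list=[7, 61, 5, 4, 6, 9] cursor@5
After 7 (prev): list=[7, 61, 5, 4, 6, 9] cursor@61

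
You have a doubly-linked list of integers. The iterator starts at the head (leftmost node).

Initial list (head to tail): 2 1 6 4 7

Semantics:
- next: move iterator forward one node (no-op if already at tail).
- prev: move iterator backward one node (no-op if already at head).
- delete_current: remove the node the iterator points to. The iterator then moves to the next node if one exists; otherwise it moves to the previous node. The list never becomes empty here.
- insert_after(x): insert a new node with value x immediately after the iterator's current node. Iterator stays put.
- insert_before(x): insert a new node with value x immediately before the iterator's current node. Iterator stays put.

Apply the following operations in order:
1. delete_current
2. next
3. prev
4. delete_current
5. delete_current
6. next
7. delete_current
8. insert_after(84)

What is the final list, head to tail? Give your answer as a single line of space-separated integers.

Answer: 4 84

Derivation:
After 1 (delete_current): list=[1, 6, 4, 7] cursor@1
After 2 (next): list=[1, 6, 4, 7] cursor@6
After 3 (prev): list=[1, 6, 4, 7] cursor@1
After 4 (delete_current): list=[6, 4, 7] cursor@6
After 5 (delete_current): list=[4, 7] cursor@4
After 6 (next): list=[4, 7] cursor@7
After 7 (delete_current): list=[4] cursor@4
After 8 (insert_after(84)): list=[4, 84] cursor@4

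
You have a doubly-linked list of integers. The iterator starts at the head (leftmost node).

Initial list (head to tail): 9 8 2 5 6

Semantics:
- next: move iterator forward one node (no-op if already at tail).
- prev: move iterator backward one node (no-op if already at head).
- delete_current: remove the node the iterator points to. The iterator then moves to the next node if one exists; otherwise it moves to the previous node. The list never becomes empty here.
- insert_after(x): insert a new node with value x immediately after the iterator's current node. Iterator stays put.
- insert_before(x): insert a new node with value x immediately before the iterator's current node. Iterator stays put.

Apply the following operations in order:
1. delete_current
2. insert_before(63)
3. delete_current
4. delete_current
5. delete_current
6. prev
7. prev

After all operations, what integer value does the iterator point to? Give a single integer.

Answer: 63

Derivation:
After 1 (delete_current): list=[8, 2, 5, 6] cursor@8
After 2 (insert_before(63)): list=[63, 8, 2, 5, 6] cursor@8
After 3 (delete_current): list=[63, 2, 5, 6] cursor@2
After 4 (delete_current): list=[63, 5, 6] cursor@5
After 5 (delete_current): list=[63, 6] cursor@6
After 6 (prev): list=[63, 6] cursor@63
After 7 (prev): list=[63, 6] cursor@63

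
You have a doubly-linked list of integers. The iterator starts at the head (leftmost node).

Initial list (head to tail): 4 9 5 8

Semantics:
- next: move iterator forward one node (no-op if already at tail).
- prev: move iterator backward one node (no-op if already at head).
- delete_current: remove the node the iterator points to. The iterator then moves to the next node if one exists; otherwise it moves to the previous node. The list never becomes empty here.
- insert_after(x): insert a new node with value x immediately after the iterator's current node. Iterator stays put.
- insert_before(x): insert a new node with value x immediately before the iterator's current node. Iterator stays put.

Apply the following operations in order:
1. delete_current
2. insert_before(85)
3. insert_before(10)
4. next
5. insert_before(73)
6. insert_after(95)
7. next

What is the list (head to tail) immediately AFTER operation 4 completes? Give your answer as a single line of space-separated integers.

After 1 (delete_current): list=[9, 5, 8] cursor@9
After 2 (insert_before(85)): list=[85, 9, 5, 8] cursor@9
After 3 (insert_before(10)): list=[85, 10, 9, 5, 8] cursor@9
After 4 (next): list=[85, 10, 9, 5, 8] cursor@5

Answer: 85 10 9 5 8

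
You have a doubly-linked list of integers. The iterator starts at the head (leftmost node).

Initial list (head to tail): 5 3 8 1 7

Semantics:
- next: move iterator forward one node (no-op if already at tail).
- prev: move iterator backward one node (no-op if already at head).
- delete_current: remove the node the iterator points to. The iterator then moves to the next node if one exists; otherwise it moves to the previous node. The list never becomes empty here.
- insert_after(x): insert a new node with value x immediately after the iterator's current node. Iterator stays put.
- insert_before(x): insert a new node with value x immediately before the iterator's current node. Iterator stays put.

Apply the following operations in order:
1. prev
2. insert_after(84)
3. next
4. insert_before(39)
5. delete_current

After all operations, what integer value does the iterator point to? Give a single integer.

Answer: 3

Derivation:
After 1 (prev): list=[5, 3, 8, 1, 7] cursor@5
After 2 (insert_after(84)): list=[5, 84, 3, 8, 1, 7] cursor@5
After 3 (next): list=[5, 84, 3, 8, 1, 7] cursor@84
After 4 (insert_before(39)): list=[5, 39, 84, 3, 8, 1, 7] cursor@84
After 5 (delete_current): list=[5, 39, 3, 8, 1, 7] cursor@3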